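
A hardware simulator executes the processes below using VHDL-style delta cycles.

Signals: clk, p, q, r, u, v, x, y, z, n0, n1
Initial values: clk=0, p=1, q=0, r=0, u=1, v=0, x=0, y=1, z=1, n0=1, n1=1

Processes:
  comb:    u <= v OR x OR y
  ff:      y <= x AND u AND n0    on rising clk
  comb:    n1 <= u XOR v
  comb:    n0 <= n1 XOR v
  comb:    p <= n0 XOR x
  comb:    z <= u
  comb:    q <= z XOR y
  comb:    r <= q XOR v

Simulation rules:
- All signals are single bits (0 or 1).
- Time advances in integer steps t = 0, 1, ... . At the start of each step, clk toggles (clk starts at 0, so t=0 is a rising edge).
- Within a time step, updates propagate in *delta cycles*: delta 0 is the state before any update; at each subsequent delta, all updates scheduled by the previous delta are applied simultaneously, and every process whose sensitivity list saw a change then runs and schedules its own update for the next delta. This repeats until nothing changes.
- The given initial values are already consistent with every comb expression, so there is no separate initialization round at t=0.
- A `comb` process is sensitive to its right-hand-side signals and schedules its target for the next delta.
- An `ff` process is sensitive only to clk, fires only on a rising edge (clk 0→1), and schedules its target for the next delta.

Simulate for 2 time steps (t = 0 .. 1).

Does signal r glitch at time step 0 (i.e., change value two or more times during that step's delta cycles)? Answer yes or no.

t=0 Δ0: clk=0 x=0 u=1 r=0 q=0 v=0 y=1 n0=1 z=1 p=1 n1=1
  Δ1: clk:0→1
  Δ2: y:1→0
  Δ3: u:1→0, q:0→1
  Δ4: r:0→1, z:1→0, n1:1→0
  Δ5: q:1→0, n0:1→0
  Δ6: r:1→0, p:1→0
  (6Δ to stable)
t=1 Δ0: clk=1 x=0 u=0 r=0 q=0 v=0 y=0 n0=0 z=0 p=0 n1=0
  Δ1: clk:1→0
  (1Δ to stable)

yes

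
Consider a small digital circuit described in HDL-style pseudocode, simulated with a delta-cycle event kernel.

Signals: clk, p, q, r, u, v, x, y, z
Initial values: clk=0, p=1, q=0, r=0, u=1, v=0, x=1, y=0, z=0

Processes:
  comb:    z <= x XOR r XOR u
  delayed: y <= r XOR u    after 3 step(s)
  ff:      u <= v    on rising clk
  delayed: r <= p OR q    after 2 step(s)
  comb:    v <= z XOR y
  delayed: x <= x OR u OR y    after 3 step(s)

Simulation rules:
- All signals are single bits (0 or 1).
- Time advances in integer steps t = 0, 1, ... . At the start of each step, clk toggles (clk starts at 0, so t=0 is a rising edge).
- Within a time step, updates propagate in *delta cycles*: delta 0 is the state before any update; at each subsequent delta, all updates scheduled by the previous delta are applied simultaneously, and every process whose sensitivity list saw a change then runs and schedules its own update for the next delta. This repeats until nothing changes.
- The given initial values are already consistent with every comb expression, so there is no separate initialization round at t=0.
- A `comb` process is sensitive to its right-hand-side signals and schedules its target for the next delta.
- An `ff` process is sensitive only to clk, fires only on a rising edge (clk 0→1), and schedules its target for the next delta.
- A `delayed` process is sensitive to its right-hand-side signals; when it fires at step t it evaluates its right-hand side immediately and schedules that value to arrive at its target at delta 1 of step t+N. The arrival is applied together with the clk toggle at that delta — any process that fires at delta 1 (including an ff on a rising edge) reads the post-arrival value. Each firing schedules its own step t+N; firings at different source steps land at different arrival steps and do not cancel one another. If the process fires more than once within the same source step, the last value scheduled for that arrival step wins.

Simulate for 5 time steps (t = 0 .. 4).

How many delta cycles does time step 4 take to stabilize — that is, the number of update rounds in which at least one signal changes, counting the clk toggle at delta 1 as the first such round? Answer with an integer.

t=0 Δ0: r=0 z=0 p=1 u=1 clk=0 v=0 q=0 x=1 y=0
  Δ1: clk:0→1
  Δ2: u:1→0
  Δ3: z:0→1
  Δ4: v:0→1
  (4Δ to stable)
t=1 Δ0: r=0 z=1 p=1 u=0 clk=1 v=1 q=0 x=1 y=0
  Δ1: clk:1→0
  (1Δ to stable)
t=2 Δ0: r=0 z=1 p=1 u=0 clk=0 v=1 q=0 x=1 y=0
  Δ1: clk:0→1
  Δ2: u:0→1
  Δ3: z:1→0
  Δ4: v:1→0
  (4Δ to stable)
t=3 Δ0: r=0 z=0 p=1 u=1 clk=1 v=0 q=0 x=1 y=0
  Δ1: clk:1→0
  (1Δ to stable)
t=4 Δ0: r=0 z=0 p=1 u=1 clk=0 v=0 q=0 x=1 y=0
  Δ1: clk:0→1
  Δ2: u:1→0
  Δ3: z:0→1
  Δ4: v:0→1
  (4Δ to stable)

4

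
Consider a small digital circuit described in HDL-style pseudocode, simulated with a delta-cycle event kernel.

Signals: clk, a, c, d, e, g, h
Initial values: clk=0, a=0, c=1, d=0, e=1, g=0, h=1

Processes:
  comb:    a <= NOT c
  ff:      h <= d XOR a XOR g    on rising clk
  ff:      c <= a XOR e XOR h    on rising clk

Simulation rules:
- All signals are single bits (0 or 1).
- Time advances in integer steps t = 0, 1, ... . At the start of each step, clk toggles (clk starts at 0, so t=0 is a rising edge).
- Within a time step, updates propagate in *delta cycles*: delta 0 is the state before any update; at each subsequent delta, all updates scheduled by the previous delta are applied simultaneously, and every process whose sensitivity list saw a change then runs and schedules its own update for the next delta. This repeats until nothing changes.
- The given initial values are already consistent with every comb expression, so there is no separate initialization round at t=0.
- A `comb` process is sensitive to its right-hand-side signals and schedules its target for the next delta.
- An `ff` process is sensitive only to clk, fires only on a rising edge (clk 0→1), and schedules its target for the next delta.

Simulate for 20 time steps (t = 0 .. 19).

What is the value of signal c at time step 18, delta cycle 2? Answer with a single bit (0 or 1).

t=0 Δ0: h=1 e=1 g=0 clk=0 d=0 a=0 c=1
  Δ1: clk:0→1
  Δ2: h:1→0, c:1→0
  Δ3: a:0→1
  (3Δ to stable)
t=1 Δ0: h=0 e=1 g=0 clk=1 d=0 a=1 c=0
  Δ1: clk:1→0
  (1Δ to stable)
t=2 Δ0: h=0 e=1 g=0 clk=0 d=0 a=1 c=0
  Δ1: clk:0→1
  Δ2: h:0→1
  (2Δ to stable)
t=3 Δ0: h=1 e=1 g=0 clk=1 d=0 a=1 c=0
  Δ1: clk:1→0
  (1Δ to stable)
t=4 Δ0: h=1 e=1 g=0 clk=0 d=0 a=1 c=0
  Δ1: clk:0→1
  Δ2: c:0→1
  Δ3: a:1→0
  (3Δ to stable)
t=5 Δ0: h=1 e=1 g=0 clk=1 d=0 a=0 c=1
  Δ1: clk:1→0
  (1Δ to stable)
t=6 Δ0: h=1 e=1 g=0 clk=0 d=0 a=0 c=1
  Δ1: clk:0→1
  Δ2: h:1→0, c:1→0
  Δ3: a:0→1
  (3Δ to stable)
t=7 Δ0: h=0 e=1 g=0 clk=1 d=0 a=1 c=0
  Δ1: clk:1→0
  (1Δ to stable)
t=8 Δ0: h=0 e=1 g=0 clk=0 d=0 a=1 c=0
  Δ1: clk:0→1
  Δ2: h:0→1
  (2Δ to stable)
t=9 Δ0: h=1 e=1 g=0 clk=1 d=0 a=1 c=0
  Δ1: clk:1→0
  (1Δ to stable)
t=10 Δ0: h=1 e=1 g=0 clk=0 d=0 a=1 c=0
  Δ1: clk:0→1
  Δ2: c:0→1
  Δ3: a:1→0
  (3Δ to stable)
t=11 Δ0: h=1 e=1 g=0 clk=1 d=0 a=0 c=1
  Δ1: clk:1→0
  (1Δ to stable)
t=12 Δ0: h=1 e=1 g=0 clk=0 d=0 a=0 c=1
  Δ1: clk:0→1
  Δ2: h:1→0, c:1→0
  Δ3: a:0→1
  (3Δ to stable)
t=13 Δ0: h=0 e=1 g=0 clk=1 d=0 a=1 c=0
  Δ1: clk:1→0
  (1Δ to stable)
t=14 Δ0: h=0 e=1 g=0 clk=0 d=0 a=1 c=0
  Δ1: clk:0→1
  Δ2: h:0→1
  (2Δ to stable)
t=15 Δ0: h=1 e=1 g=0 clk=1 d=0 a=1 c=0
  Δ1: clk:1→0
  (1Δ to stable)
t=16 Δ0: h=1 e=1 g=0 clk=0 d=0 a=1 c=0
  Δ1: clk:0→1
  Δ2: c:0→1
  Δ3: a:1→0
  (3Δ to stable)
t=17 Δ0: h=1 e=1 g=0 clk=1 d=0 a=0 c=1
  Δ1: clk:1→0
  (1Δ to stable)
t=18 Δ0: h=1 e=1 g=0 clk=0 d=0 a=0 c=1
  Δ1: clk:0→1
  Δ2: h:1→0, c:1→0
  Δ3: a:0→1
  (3Δ to stable)
t=19 Δ0: h=0 e=1 g=0 clk=1 d=0 a=1 c=0
  Δ1: clk:1→0
  (1Δ to stable)

0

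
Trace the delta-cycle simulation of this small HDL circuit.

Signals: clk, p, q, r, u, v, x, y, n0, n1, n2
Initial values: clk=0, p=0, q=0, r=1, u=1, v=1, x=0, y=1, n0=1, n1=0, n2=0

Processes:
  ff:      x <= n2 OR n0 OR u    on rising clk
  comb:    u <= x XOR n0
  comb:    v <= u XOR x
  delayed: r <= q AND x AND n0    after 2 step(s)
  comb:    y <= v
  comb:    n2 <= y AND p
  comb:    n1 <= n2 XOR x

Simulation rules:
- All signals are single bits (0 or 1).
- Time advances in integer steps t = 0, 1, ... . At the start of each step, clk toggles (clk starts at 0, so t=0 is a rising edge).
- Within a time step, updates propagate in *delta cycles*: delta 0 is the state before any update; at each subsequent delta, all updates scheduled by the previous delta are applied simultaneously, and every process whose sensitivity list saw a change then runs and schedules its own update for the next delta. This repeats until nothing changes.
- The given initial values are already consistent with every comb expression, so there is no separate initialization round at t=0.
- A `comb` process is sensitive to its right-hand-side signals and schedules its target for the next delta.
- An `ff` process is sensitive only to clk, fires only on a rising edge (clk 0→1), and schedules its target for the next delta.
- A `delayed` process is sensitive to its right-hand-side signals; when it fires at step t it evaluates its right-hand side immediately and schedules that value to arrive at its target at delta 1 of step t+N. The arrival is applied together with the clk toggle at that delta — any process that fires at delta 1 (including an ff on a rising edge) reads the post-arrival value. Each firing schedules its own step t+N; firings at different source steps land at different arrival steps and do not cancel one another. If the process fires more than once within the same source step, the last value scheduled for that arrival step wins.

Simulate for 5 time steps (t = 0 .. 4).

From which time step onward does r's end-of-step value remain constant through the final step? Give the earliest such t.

2

t=0 Δ0: n2=0 n1=0 y=1 x=0 clk=0 r=1 n0=1 v=1 q=0 u=1 p=0
  Δ1: clk:0→1
  Δ2: x:0→1
  Δ3: n1:0→1, v:1→0, u:1→0
  Δ4: y:1→0, v:0→1
  Δ5: y:0→1
  (5Δ to stable)
t=1 Δ0: n2=0 n1=1 y=1 x=1 clk=1 r=1 n0=1 v=1 q=0 u=0 p=0
  Δ1: clk:1→0
  (1Δ to stable)
t=2 Δ0: n2=0 n1=1 y=1 x=1 clk=0 r=1 n0=1 v=1 q=0 u=0 p=0
  Δ1: clk:0→1, r:1→0
  (1Δ to stable)
t=3 Δ0: n2=0 n1=1 y=1 x=1 clk=1 r=0 n0=1 v=1 q=0 u=0 p=0
  Δ1: clk:1→0
  (1Δ to stable)
t=4 Δ0: n2=0 n1=1 y=1 x=1 clk=0 r=0 n0=1 v=1 q=0 u=0 p=0
  Δ1: clk:0→1
  (1Δ to stable)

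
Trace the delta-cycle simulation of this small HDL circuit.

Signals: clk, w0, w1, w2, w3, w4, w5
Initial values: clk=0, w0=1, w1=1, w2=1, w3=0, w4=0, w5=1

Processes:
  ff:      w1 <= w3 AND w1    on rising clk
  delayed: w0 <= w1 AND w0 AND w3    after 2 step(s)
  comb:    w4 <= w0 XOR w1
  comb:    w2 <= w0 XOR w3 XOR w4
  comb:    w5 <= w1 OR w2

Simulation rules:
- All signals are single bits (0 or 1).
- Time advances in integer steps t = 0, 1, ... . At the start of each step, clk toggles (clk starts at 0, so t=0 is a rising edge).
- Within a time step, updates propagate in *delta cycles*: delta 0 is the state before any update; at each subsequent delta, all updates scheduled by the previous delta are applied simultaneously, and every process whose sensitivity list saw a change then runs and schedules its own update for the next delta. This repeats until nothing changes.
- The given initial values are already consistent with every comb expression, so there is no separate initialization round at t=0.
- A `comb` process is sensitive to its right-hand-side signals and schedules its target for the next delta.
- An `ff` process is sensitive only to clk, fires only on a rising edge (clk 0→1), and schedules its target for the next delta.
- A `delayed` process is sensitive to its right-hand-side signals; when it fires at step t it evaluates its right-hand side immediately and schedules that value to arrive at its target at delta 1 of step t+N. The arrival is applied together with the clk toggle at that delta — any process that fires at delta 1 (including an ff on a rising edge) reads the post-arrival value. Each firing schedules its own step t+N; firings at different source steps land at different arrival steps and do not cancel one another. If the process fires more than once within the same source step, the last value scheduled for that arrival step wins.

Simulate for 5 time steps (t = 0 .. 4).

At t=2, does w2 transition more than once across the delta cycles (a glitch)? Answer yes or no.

t=0 Δ0: w0=1 clk=0 w1=1 w4=0 w2=1 w5=1 w3=0
  Δ1: clk:0→1
  Δ2: w1:1→0
  Δ3: w4:0→1
  Δ4: w2:1→0
  Δ5: w5:1→0
  (5Δ to stable)
t=1 Δ0: w0=1 clk=1 w1=0 w4=1 w2=0 w5=0 w3=0
  Δ1: clk:1→0
  (1Δ to stable)
t=2 Δ0: w0=1 clk=0 w1=0 w4=1 w2=0 w5=0 w3=0
  Δ1: w0:1→0, clk:0→1
  Δ2: w4:1→0, w2:0→1
  Δ3: w2:1→0, w5:0→1
  Δ4: w5:1→0
  (4Δ to stable)
t=3 Δ0: w0=0 clk=1 w1=0 w4=0 w2=0 w5=0 w3=0
  Δ1: clk:1→0
  (1Δ to stable)
t=4 Δ0: w0=0 clk=0 w1=0 w4=0 w2=0 w5=0 w3=0
  Δ1: clk:0→1
  (1Δ to stable)

yes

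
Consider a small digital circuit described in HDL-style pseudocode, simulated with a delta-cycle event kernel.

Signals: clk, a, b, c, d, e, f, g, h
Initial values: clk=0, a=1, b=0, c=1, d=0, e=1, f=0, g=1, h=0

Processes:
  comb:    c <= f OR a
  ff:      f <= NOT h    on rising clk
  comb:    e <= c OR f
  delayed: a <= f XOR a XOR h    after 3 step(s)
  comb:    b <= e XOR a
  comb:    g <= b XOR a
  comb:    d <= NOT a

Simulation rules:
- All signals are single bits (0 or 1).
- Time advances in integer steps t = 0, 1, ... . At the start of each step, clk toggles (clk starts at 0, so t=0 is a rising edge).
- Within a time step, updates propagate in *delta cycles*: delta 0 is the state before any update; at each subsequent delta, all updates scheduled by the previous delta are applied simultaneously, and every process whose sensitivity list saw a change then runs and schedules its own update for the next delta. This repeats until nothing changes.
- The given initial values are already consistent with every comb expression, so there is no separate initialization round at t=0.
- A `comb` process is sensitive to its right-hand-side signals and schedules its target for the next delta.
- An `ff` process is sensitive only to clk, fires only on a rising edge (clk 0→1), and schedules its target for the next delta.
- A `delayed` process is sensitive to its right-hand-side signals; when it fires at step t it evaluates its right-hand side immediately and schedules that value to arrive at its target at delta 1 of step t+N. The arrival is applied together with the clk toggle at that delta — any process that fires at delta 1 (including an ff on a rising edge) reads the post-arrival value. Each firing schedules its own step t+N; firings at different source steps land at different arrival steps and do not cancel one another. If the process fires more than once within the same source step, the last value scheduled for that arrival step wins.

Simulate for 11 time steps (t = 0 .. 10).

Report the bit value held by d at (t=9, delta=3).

t0.Δ0 clk=0 e=1 h=0 f=0 c=1 b=0 g=1 d=0 a=1
t0.Δ1 clk=1 e=1 h=0 f=0 c=1 b=0 g=1 d=0 a=1
t0.Δ2 clk=1 e=1 h=0 f=1 c=1 b=0 g=1 d=0 a=1
t1.Δ0 clk=1 e=1 h=0 f=1 c=1 b=0 g=1 d=0 a=1
t1.Δ1 clk=0 e=1 h=0 f=1 c=1 b=0 g=1 d=0 a=1
t2.Δ0 clk=0 e=1 h=0 f=1 c=1 b=0 g=1 d=0 a=1
t2.Δ1 clk=1 e=1 h=0 f=1 c=1 b=0 g=1 d=0 a=1
t3.Δ0 clk=1 e=1 h=0 f=1 c=1 b=0 g=1 d=0 a=1
t3.Δ1 clk=0 e=1 h=0 f=1 c=1 b=0 g=1 d=0 a=0
t3.Δ2 clk=0 e=1 h=0 f=1 c=1 b=1 g=0 d=1 a=0
t3.Δ3 clk=0 e=1 h=0 f=1 c=1 b=1 g=1 d=1 a=0
t4.Δ0 clk=0 e=1 h=0 f=1 c=1 b=1 g=1 d=1 a=0
t4.Δ1 clk=1 e=1 h=0 f=1 c=1 b=1 g=1 d=1 a=0
t5.Δ0 clk=1 e=1 h=0 f=1 c=1 b=1 g=1 d=1 a=0
t5.Δ1 clk=0 e=1 h=0 f=1 c=1 b=1 g=1 d=1 a=0
t6.Δ0 clk=0 e=1 h=0 f=1 c=1 b=1 g=1 d=1 a=0
t6.Δ1 clk=1 e=1 h=0 f=1 c=1 b=1 g=1 d=1 a=1
t6.Δ2 clk=1 e=1 h=0 f=1 c=1 b=0 g=0 d=0 a=1
t6.Δ3 clk=1 e=1 h=0 f=1 c=1 b=0 g=1 d=0 a=1
t7.Δ0 clk=1 e=1 h=0 f=1 c=1 b=0 g=1 d=0 a=1
t7.Δ1 clk=0 e=1 h=0 f=1 c=1 b=0 g=1 d=0 a=1
t8.Δ0 clk=0 e=1 h=0 f=1 c=1 b=0 g=1 d=0 a=1
t8.Δ1 clk=1 e=1 h=0 f=1 c=1 b=0 g=1 d=0 a=1
t9.Δ0 clk=1 e=1 h=0 f=1 c=1 b=0 g=1 d=0 a=1
t9.Δ1 clk=0 e=1 h=0 f=1 c=1 b=0 g=1 d=0 a=0
t9.Δ2 clk=0 e=1 h=0 f=1 c=1 b=1 g=0 d=1 a=0
t9.Δ3 clk=0 e=1 h=0 f=1 c=1 b=1 g=1 d=1 a=0
t10.Δ0 clk=0 e=1 h=0 f=1 c=1 b=1 g=1 d=1 a=0
t10.Δ1 clk=1 e=1 h=0 f=1 c=1 b=1 g=1 d=1 a=0

1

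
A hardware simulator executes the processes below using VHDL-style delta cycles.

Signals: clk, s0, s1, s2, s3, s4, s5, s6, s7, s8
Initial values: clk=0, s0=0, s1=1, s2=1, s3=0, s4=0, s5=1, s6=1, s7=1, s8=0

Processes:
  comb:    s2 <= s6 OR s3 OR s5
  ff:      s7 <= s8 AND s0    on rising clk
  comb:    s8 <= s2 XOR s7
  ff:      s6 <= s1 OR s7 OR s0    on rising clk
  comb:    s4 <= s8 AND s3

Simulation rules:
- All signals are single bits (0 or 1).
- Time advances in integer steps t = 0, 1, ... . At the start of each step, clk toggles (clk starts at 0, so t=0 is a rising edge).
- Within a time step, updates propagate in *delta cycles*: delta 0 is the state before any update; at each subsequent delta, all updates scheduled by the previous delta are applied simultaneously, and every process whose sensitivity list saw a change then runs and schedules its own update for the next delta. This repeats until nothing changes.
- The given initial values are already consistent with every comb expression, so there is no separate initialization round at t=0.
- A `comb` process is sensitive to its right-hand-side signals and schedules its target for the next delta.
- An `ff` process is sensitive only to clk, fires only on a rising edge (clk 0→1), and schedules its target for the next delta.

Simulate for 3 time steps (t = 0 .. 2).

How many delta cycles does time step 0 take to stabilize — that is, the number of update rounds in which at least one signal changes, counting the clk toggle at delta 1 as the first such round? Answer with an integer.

t0.Δ0 s0=0 s6=1 s1=1 s5=1 s2=1 clk=0 s8=0 s7=1 s4=0 s3=0
t0.Δ1 s0=0 s6=1 s1=1 s5=1 s2=1 clk=1 s8=0 s7=1 s4=0 s3=0
t0.Δ2 s0=0 s6=1 s1=1 s5=1 s2=1 clk=1 s8=0 s7=0 s4=0 s3=0
t0.Δ3 s0=0 s6=1 s1=1 s5=1 s2=1 clk=1 s8=1 s7=0 s4=0 s3=0
t1.Δ0 s0=0 s6=1 s1=1 s5=1 s2=1 clk=1 s8=1 s7=0 s4=0 s3=0
t1.Δ1 s0=0 s6=1 s1=1 s5=1 s2=1 clk=0 s8=1 s7=0 s4=0 s3=0
t2.Δ0 s0=0 s6=1 s1=1 s5=1 s2=1 clk=0 s8=1 s7=0 s4=0 s3=0
t2.Δ1 s0=0 s6=1 s1=1 s5=1 s2=1 clk=1 s8=1 s7=0 s4=0 s3=0

3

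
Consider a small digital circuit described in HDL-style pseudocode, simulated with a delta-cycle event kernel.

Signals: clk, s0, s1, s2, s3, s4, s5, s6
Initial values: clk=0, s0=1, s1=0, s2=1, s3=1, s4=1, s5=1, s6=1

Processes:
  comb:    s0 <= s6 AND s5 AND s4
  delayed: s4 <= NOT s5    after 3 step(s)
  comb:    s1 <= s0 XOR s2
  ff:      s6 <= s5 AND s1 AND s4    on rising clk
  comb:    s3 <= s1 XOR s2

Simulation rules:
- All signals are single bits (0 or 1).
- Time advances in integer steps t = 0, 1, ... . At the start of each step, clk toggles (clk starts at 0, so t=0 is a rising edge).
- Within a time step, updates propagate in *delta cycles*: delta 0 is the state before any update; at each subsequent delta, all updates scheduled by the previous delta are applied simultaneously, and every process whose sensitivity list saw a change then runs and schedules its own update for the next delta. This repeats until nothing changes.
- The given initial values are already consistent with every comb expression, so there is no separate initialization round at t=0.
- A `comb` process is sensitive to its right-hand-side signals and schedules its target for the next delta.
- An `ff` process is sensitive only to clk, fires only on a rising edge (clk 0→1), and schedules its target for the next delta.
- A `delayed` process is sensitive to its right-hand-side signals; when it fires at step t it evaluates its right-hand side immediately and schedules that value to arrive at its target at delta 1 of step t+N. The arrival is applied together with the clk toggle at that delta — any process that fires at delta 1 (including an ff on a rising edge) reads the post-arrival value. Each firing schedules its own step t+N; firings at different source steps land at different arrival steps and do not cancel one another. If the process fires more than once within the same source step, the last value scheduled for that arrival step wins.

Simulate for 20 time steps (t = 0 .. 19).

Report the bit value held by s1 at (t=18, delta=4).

t0.Δ0 s6=1 s4=1 s0=1 s3=1 clk=0 s5=1 s2=1 s1=0
t0.Δ1 s6=1 s4=1 s0=1 s3=1 clk=1 s5=1 s2=1 s1=0
t0.Δ2 s6=0 s4=1 s0=1 s3=1 clk=1 s5=1 s2=1 s1=0
t0.Δ3 s6=0 s4=1 s0=0 s3=1 clk=1 s5=1 s2=1 s1=0
t0.Δ4 s6=0 s4=1 s0=0 s3=1 clk=1 s5=1 s2=1 s1=1
t0.Δ5 s6=0 s4=1 s0=0 s3=0 clk=1 s5=1 s2=1 s1=1
t1.Δ0 s6=0 s4=1 s0=0 s3=0 clk=1 s5=1 s2=1 s1=1
t1.Δ1 s6=0 s4=1 s0=0 s3=0 clk=0 s5=1 s2=1 s1=1
t2.Δ0 s6=0 s4=1 s0=0 s3=0 clk=0 s5=1 s2=1 s1=1
t2.Δ1 s6=0 s4=1 s0=0 s3=0 clk=1 s5=1 s2=1 s1=1
t2.Δ2 s6=1 s4=1 s0=0 s3=0 clk=1 s5=1 s2=1 s1=1
t2.Δ3 s6=1 s4=1 s0=1 s3=0 clk=1 s5=1 s2=1 s1=1
t2.Δ4 s6=1 s4=1 s0=1 s3=0 clk=1 s5=1 s2=1 s1=0
t2.Δ5 s6=1 s4=1 s0=1 s3=1 clk=1 s5=1 s2=1 s1=0
t3.Δ0 s6=1 s4=1 s0=1 s3=1 clk=1 s5=1 s2=1 s1=0
t3.Δ1 s6=1 s4=1 s0=1 s3=1 clk=0 s5=1 s2=1 s1=0
t4.Δ0 s6=1 s4=1 s0=1 s3=1 clk=0 s5=1 s2=1 s1=0
t4.Δ1 s6=1 s4=1 s0=1 s3=1 clk=1 s5=1 s2=1 s1=0
t4.Δ2 s6=0 s4=1 s0=1 s3=1 clk=1 s5=1 s2=1 s1=0
t4.Δ3 s6=0 s4=1 s0=0 s3=1 clk=1 s5=1 s2=1 s1=0
t4.Δ4 s6=0 s4=1 s0=0 s3=1 clk=1 s5=1 s2=1 s1=1
t4.Δ5 s6=0 s4=1 s0=0 s3=0 clk=1 s5=1 s2=1 s1=1
t5.Δ0 s6=0 s4=1 s0=0 s3=0 clk=1 s5=1 s2=1 s1=1
t5.Δ1 s6=0 s4=1 s0=0 s3=0 clk=0 s5=1 s2=1 s1=1
t6.Δ0 s6=0 s4=1 s0=0 s3=0 clk=0 s5=1 s2=1 s1=1
t6.Δ1 s6=0 s4=1 s0=0 s3=0 clk=1 s5=1 s2=1 s1=1
t6.Δ2 s6=1 s4=1 s0=0 s3=0 clk=1 s5=1 s2=1 s1=1
t6.Δ3 s6=1 s4=1 s0=1 s3=0 clk=1 s5=1 s2=1 s1=1
t6.Δ4 s6=1 s4=1 s0=1 s3=0 clk=1 s5=1 s2=1 s1=0
t6.Δ5 s6=1 s4=1 s0=1 s3=1 clk=1 s5=1 s2=1 s1=0
t7.Δ0 s6=1 s4=1 s0=1 s3=1 clk=1 s5=1 s2=1 s1=0
t7.Δ1 s6=1 s4=1 s0=1 s3=1 clk=0 s5=1 s2=1 s1=0
t8.Δ0 s6=1 s4=1 s0=1 s3=1 clk=0 s5=1 s2=1 s1=0
t8.Δ1 s6=1 s4=1 s0=1 s3=1 clk=1 s5=1 s2=1 s1=0
t8.Δ2 s6=0 s4=1 s0=1 s3=1 clk=1 s5=1 s2=1 s1=0
t8.Δ3 s6=0 s4=1 s0=0 s3=1 clk=1 s5=1 s2=1 s1=0
t8.Δ4 s6=0 s4=1 s0=0 s3=1 clk=1 s5=1 s2=1 s1=1
t8.Δ5 s6=0 s4=1 s0=0 s3=0 clk=1 s5=1 s2=1 s1=1
t9.Δ0 s6=0 s4=1 s0=0 s3=0 clk=1 s5=1 s2=1 s1=1
t9.Δ1 s6=0 s4=1 s0=0 s3=0 clk=0 s5=1 s2=1 s1=1
t10.Δ0 s6=0 s4=1 s0=0 s3=0 clk=0 s5=1 s2=1 s1=1
t10.Δ1 s6=0 s4=1 s0=0 s3=0 clk=1 s5=1 s2=1 s1=1
t10.Δ2 s6=1 s4=1 s0=0 s3=0 clk=1 s5=1 s2=1 s1=1
t10.Δ3 s6=1 s4=1 s0=1 s3=0 clk=1 s5=1 s2=1 s1=1
t10.Δ4 s6=1 s4=1 s0=1 s3=0 clk=1 s5=1 s2=1 s1=0
t10.Δ5 s6=1 s4=1 s0=1 s3=1 clk=1 s5=1 s2=1 s1=0
t11.Δ0 s6=1 s4=1 s0=1 s3=1 clk=1 s5=1 s2=1 s1=0
t11.Δ1 s6=1 s4=1 s0=1 s3=1 clk=0 s5=1 s2=1 s1=0
t12.Δ0 s6=1 s4=1 s0=1 s3=1 clk=0 s5=1 s2=1 s1=0
t12.Δ1 s6=1 s4=1 s0=1 s3=1 clk=1 s5=1 s2=1 s1=0
t12.Δ2 s6=0 s4=1 s0=1 s3=1 clk=1 s5=1 s2=1 s1=0
t12.Δ3 s6=0 s4=1 s0=0 s3=1 clk=1 s5=1 s2=1 s1=0
t12.Δ4 s6=0 s4=1 s0=0 s3=1 clk=1 s5=1 s2=1 s1=1
t12.Δ5 s6=0 s4=1 s0=0 s3=0 clk=1 s5=1 s2=1 s1=1
t13.Δ0 s6=0 s4=1 s0=0 s3=0 clk=1 s5=1 s2=1 s1=1
t13.Δ1 s6=0 s4=1 s0=0 s3=0 clk=0 s5=1 s2=1 s1=1
t14.Δ0 s6=0 s4=1 s0=0 s3=0 clk=0 s5=1 s2=1 s1=1
t14.Δ1 s6=0 s4=1 s0=0 s3=0 clk=1 s5=1 s2=1 s1=1
t14.Δ2 s6=1 s4=1 s0=0 s3=0 clk=1 s5=1 s2=1 s1=1
t14.Δ3 s6=1 s4=1 s0=1 s3=0 clk=1 s5=1 s2=1 s1=1
t14.Δ4 s6=1 s4=1 s0=1 s3=0 clk=1 s5=1 s2=1 s1=0
t14.Δ5 s6=1 s4=1 s0=1 s3=1 clk=1 s5=1 s2=1 s1=0
t15.Δ0 s6=1 s4=1 s0=1 s3=1 clk=1 s5=1 s2=1 s1=0
t15.Δ1 s6=1 s4=1 s0=1 s3=1 clk=0 s5=1 s2=1 s1=0
t16.Δ0 s6=1 s4=1 s0=1 s3=1 clk=0 s5=1 s2=1 s1=0
t16.Δ1 s6=1 s4=1 s0=1 s3=1 clk=1 s5=1 s2=1 s1=0
t16.Δ2 s6=0 s4=1 s0=1 s3=1 clk=1 s5=1 s2=1 s1=0
t16.Δ3 s6=0 s4=1 s0=0 s3=1 clk=1 s5=1 s2=1 s1=0
t16.Δ4 s6=0 s4=1 s0=0 s3=1 clk=1 s5=1 s2=1 s1=1
t16.Δ5 s6=0 s4=1 s0=0 s3=0 clk=1 s5=1 s2=1 s1=1
t17.Δ0 s6=0 s4=1 s0=0 s3=0 clk=1 s5=1 s2=1 s1=1
t17.Δ1 s6=0 s4=1 s0=0 s3=0 clk=0 s5=1 s2=1 s1=1
t18.Δ0 s6=0 s4=1 s0=0 s3=0 clk=0 s5=1 s2=1 s1=1
t18.Δ1 s6=0 s4=1 s0=0 s3=0 clk=1 s5=1 s2=1 s1=1
t18.Δ2 s6=1 s4=1 s0=0 s3=0 clk=1 s5=1 s2=1 s1=1
t18.Δ3 s6=1 s4=1 s0=1 s3=0 clk=1 s5=1 s2=1 s1=1
t18.Δ4 s6=1 s4=1 s0=1 s3=0 clk=1 s5=1 s2=1 s1=0
t18.Δ5 s6=1 s4=1 s0=1 s3=1 clk=1 s5=1 s2=1 s1=0
t19.Δ0 s6=1 s4=1 s0=1 s3=1 clk=1 s5=1 s2=1 s1=0
t19.Δ1 s6=1 s4=1 s0=1 s3=1 clk=0 s5=1 s2=1 s1=0

0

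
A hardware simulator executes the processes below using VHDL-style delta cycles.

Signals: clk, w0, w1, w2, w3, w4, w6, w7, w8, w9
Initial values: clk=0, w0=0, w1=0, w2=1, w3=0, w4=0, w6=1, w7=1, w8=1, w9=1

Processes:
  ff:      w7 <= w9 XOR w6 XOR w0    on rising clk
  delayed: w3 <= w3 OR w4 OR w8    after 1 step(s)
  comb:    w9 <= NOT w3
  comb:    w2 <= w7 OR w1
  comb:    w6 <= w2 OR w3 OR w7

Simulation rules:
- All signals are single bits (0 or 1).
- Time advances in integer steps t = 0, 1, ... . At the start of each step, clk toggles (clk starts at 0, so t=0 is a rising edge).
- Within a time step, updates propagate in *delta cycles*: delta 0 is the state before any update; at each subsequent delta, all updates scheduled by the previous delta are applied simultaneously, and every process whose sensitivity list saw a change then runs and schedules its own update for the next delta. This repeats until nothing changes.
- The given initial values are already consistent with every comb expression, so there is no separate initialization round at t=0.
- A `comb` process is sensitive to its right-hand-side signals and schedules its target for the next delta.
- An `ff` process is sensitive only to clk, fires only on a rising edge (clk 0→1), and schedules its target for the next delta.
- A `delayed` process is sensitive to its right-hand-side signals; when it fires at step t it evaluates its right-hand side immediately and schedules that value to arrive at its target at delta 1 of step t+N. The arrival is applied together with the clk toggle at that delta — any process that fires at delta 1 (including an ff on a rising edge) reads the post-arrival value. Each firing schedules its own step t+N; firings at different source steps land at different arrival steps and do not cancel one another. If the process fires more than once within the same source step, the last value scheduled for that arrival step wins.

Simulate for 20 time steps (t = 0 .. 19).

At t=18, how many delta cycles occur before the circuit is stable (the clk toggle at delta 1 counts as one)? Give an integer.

[bits: w9,w4,w2,w3,w7,w6,w0,w1,clk,w8]
t=0: Δ0=1010110001 Δ1=1010110011 Δ2=1010010011 Δ3=1000010011 Δ4=1000000011 | 4Δ
t=1: Δ0=1000000011 Δ1=1000000001 | 1Δ
t=2: Δ0=1000000001 Δ1=1000000011 Δ2=1000100011 Δ3=1010110011 | 3Δ
t=3: Δ0=1010110011 Δ1=1010110001 | 1Δ
t=4: Δ0=1010110001 Δ1=1010110011 Δ2=1010010011 Δ3=1000010011 Δ4=1000000011 | 4Δ
t=5: Δ0=1000000011 Δ1=1000000001 | 1Δ
t=6: Δ0=1000000001 Δ1=1000000011 Δ2=1000100011 Δ3=1010110011 | 3Δ
t=7: Δ0=1010110011 Δ1=1010110001 | 1Δ
t=8: Δ0=1010110001 Δ1=1010110011 Δ2=1010010011 Δ3=1000010011 Δ4=1000000011 | 4Δ
t=9: Δ0=1000000011 Δ1=1000000001 | 1Δ
t=10: Δ0=1000000001 Δ1=1000000011 Δ2=1000100011 Δ3=1010110011 | 3Δ
t=11: Δ0=1010110011 Δ1=1010110001 | 1Δ
t=12: Δ0=1010110001 Δ1=1010110011 Δ2=1010010011 Δ3=1000010011 Δ4=1000000011 | 4Δ
t=13: Δ0=1000000011 Δ1=1000000001 | 1Δ
t=14: Δ0=1000000001 Δ1=1000000011 Δ2=1000100011 Δ3=1010110011 | 3Δ
t=15: Δ0=1010110011 Δ1=1010110001 | 1Δ
t=16: Δ0=1010110001 Δ1=1010110011 Δ2=1010010011 Δ3=1000010011 Δ4=1000000011 | 4Δ
t=17: Δ0=1000000011 Δ1=1000000001 | 1Δ
t=18: Δ0=1000000001 Δ1=1000000011 Δ2=1000100011 Δ3=1010110011 | 3Δ
t=19: Δ0=1010110011 Δ1=1010110001 | 1Δ

3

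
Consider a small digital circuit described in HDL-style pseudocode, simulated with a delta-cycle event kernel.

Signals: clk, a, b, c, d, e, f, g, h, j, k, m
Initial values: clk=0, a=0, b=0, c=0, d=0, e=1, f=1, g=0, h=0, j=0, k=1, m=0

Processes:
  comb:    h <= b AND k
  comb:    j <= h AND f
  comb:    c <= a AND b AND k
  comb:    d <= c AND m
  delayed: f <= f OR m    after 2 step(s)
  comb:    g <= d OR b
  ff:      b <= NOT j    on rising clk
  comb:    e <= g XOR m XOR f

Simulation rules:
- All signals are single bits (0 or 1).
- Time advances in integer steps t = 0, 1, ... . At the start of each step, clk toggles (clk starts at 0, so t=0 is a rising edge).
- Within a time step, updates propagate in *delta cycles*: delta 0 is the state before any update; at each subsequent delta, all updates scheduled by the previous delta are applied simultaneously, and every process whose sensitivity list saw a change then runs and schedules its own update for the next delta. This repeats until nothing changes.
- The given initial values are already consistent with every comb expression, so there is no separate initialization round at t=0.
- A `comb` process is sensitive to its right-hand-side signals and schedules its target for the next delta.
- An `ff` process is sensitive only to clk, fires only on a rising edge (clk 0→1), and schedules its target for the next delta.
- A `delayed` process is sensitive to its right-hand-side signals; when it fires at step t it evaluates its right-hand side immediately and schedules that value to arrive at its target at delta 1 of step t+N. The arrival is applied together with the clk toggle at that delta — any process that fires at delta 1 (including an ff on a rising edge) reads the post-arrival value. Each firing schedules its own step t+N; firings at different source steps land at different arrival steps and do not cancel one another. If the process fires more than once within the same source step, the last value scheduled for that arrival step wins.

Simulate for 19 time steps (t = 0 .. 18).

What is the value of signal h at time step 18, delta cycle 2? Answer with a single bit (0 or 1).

1

[bits: clk,c,k,h,e,g,m,f,d,b,a,j]
t=0: Δ0=001010010000 Δ1=101010010000 Δ2=101010010100 Δ3=101111010100 Δ4=101101010101 | 4Δ
t=1: Δ0=101101010101 Δ1=001101010101 | 1Δ
t=2: Δ0=001101010101 Δ1=101101010101 Δ2=101101010001 Δ3=101000010001 Δ4=101010010000 | 4Δ
t=3: Δ0=101010010000 Δ1=001010010000 | 1Δ
t=4: Δ0=001010010000 Δ1=101010010000 Δ2=101010010100 Δ3=101111010100 Δ4=101101010101 | 4Δ
t=5: Δ0=101101010101 Δ1=001101010101 | 1Δ
t=6: Δ0=001101010101 Δ1=101101010101 Δ2=101101010001 Δ3=101000010001 Δ4=101010010000 | 4Δ
t=7: Δ0=101010010000 Δ1=001010010000 | 1Δ
t=8: Δ0=001010010000 Δ1=101010010000 Δ2=101010010100 Δ3=101111010100 Δ4=101101010101 | 4Δ
t=9: Δ0=101101010101 Δ1=001101010101 | 1Δ
t=10: Δ0=001101010101 Δ1=101101010101 Δ2=101101010001 Δ3=101000010001 Δ4=101010010000 | 4Δ
t=11: Δ0=101010010000 Δ1=001010010000 | 1Δ
t=12: Δ0=001010010000 Δ1=101010010000 Δ2=101010010100 Δ3=101111010100 Δ4=101101010101 | 4Δ
t=13: Δ0=101101010101 Δ1=001101010101 | 1Δ
t=14: Δ0=001101010101 Δ1=101101010101 Δ2=101101010001 Δ3=101000010001 Δ4=101010010000 | 4Δ
t=15: Δ0=101010010000 Δ1=001010010000 | 1Δ
t=16: Δ0=001010010000 Δ1=101010010000 Δ2=101010010100 Δ3=101111010100 Δ4=101101010101 | 4Δ
t=17: Δ0=101101010101 Δ1=001101010101 | 1Δ
t=18: Δ0=001101010101 Δ1=101101010101 Δ2=101101010001 Δ3=101000010001 Δ4=101010010000 | 4Δ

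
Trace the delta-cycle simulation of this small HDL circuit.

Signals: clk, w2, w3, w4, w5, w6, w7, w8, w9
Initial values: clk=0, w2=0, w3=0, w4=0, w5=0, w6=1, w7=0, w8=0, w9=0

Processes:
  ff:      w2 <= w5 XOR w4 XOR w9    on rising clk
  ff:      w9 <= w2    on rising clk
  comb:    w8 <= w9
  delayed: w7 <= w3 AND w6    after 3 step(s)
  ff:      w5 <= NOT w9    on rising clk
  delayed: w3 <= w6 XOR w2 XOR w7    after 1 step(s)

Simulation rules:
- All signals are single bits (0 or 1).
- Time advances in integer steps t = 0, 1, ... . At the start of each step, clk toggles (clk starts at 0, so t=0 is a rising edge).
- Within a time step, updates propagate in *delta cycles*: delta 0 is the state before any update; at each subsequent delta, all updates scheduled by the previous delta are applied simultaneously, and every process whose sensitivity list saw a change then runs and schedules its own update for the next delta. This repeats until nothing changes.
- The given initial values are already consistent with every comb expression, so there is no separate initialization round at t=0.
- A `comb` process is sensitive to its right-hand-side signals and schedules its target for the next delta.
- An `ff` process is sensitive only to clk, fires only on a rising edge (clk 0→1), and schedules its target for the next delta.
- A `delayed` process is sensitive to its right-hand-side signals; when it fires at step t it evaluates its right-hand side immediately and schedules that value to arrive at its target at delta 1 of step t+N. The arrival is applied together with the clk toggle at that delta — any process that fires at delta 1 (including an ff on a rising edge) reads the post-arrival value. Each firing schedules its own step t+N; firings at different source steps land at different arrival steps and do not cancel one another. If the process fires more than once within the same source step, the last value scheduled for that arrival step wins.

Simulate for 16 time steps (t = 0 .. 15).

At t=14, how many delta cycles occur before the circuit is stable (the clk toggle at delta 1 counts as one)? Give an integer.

t=0 Δ0: w9=0 w5=0 w6=1 w8=0 clk=0 w3=0 w4=0 w2=0 w7=0
  Δ1: clk:0→1
  Δ2: w5:0→1
  (2Δ to stable)
t=1 Δ0: w9=0 w5=1 w6=1 w8=0 clk=1 w3=0 w4=0 w2=0 w7=0
  Δ1: clk:1→0
  (1Δ to stable)
t=2 Δ0: w9=0 w5=1 w6=1 w8=0 clk=0 w3=0 w4=0 w2=0 w7=0
  Δ1: clk:0→1
  Δ2: w2:0→1
  (2Δ to stable)
t=3 Δ0: w9=0 w5=1 w6=1 w8=0 clk=1 w3=0 w4=0 w2=1 w7=0
  Δ1: clk:1→0
  (1Δ to stable)
t=4 Δ0: w9=0 w5=1 w6=1 w8=0 clk=0 w3=0 w4=0 w2=1 w7=0
  Δ1: clk:0→1
  Δ2: w9:0→1
  Δ3: w8:0→1
  (3Δ to stable)
t=5 Δ0: w9=1 w5=1 w6=1 w8=1 clk=1 w3=0 w4=0 w2=1 w7=0
  Δ1: clk:1→0
  (1Δ to stable)
t=6 Δ0: w9=1 w5=1 w6=1 w8=1 clk=0 w3=0 w4=0 w2=1 w7=0
  Δ1: clk:0→1
  Δ2: w5:1→0, w2:1→0
  (2Δ to stable)
t=7 Δ0: w9=1 w5=0 w6=1 w8=1 clk=1 w3=0 w4=0 w2=0 w7=0
  Δ1: clk:1→0, w3:0→1
  (1Δ to stable)
t=8 Δ0: w9=1 w5=0 w6=1 w8=1 clk=0 w3=1 w4=0 w2=0 w7=0
  Δ1: clk:0→1
  Δ2: w9:1→0, w2:0→1
  Δ3: w8:1→0
  (3Δ to stable)
t=9 Δ0: w9=0 w5=0 w6=1 w8=0 clk=1 w3=1 w4=0 w2=1 w7=0
  Δ1: clk:1→0, w3:1→0
  (1Δ to stable)
t=10 Δ0: w9=0 w5=0 w6=1 w8=0 clk=0 w3=0 w4=0 w2=1 w7=0
  Δ1: clk:0→1, w7:0→1
  Δ2: w9:0→1, w5:0→1, w2:1→0
  Δ3: w8:0→1
  (3Δ to stable)
t=11 Δ0: w9=1 w5=1 w6=1 w8=1 clk=1 w3=0 w4=0 w2=0 w7=1
  Δ1: clk:1→0
  (1Δ to stable)
t=12 Δ0: w9=1 w5=1 w6=1 w8=1 clk=0 w3=0 w4=0 w2=0 w7=1
  Δ1: clk:0→1, w7:1→0
  Δ2: w9:1→0, w5:1→0
  Δ3: w8:1→0
  (3Δ to stable)
t=13 Δ0: w9=0 w5=0 w6=1 w8=0 clk=1 w3=0 w4=0 w2=0 w7=0
  Δ1: clk:1→0, w3:0→1
  (1Δ to stable)
t=14 Δ0: w9=0 w5=0 w6=1 w8=0 clk=0 w3=1 w4=0 w2=0 w7=0
  Δ1: clk:0→1
  Δ2: w5:0→1
  (2Δ to stable)
t=15 Δ0: w9=0 w5=1 w6=1 w8=0 clk=1 w3=1 w4=0 w2=0 w7=0
  Δ1: clk:1→0
  (1Δ to stable)

2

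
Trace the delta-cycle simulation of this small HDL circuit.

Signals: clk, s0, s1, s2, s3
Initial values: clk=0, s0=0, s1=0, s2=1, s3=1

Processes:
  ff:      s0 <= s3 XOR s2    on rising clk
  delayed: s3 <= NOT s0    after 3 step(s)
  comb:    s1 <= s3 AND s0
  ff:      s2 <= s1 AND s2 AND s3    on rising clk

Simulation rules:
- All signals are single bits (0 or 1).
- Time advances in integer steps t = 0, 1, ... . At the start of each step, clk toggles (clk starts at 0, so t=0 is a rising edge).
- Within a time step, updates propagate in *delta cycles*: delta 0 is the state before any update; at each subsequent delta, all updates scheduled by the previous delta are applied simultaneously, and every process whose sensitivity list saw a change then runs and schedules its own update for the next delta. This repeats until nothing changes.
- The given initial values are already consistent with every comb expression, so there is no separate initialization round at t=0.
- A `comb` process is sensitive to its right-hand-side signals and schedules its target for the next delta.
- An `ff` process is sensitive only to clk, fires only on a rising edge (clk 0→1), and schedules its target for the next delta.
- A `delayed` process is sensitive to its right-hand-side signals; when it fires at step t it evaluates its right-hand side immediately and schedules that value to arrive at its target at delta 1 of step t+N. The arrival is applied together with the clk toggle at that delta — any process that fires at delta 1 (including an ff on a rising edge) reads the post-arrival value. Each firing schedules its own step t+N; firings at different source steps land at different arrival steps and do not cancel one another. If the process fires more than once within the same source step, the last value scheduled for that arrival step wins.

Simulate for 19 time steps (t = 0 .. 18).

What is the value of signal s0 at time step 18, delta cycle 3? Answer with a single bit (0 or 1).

1

t0.Δ0 clk=0 s0=0 s1=0 s2=1 s3=1
t0.Δ1 clk=1 s0=0 s1=0 s2=1 s3=1
t0.Δ2 clk=1 s0=0 s1=0 s2=0 s3=1
t1.Δ0 clk=1 s0=0 s1=0 s2=0 s3=1
t1.Δ1 clk=0 s0=0 s1=0 s2=0 s3=1
t2.Δ0 clk=0 s0=0 s1=0 s2=0 s3=1
t2.Δ1 clk=1 s0=0 s1=0 s2=0 s3=1
t2.Δ2 clk=1 s0=1 s1=0 s2=0 s3=1
t2.Δ3 clk=1 s0=1 s1=1 s2=0 s3=1
t3.Δ0 clk=1 s0=1 s1=1 s2=0 s3=1
t3.Δ1 clk=0 s0=1 s1=1 s2=0 s3=1
t4.Δ0 clk=0 s0=1 s1=1 s2=0 s3=1
t4.Δ1 clk=1 s0=1 s1=1 s2=0 s3=1
t5.Δ0 clk=1 s0=1 s1=1 s2=0 s3=1
t5.Δ1 clk=0 s0=1 s1=1 s2=0 s3=0
t5.Δ2 clk=0 s0=1 s1=0 s2=0 s3=0
t6.Δ0 clk=0 s0=1 s1=0 s2=0 s3=0
t6.Δ1 clk=1 s0=1 s1=0 s2=0 s3=0
t6.Δ2 clk=1 s0=0 s1=0 s2=0 s3=0
t7.Δ0 clk=1 s0=0 s1=0 s2=0 s3=0
t7.Δ1 clk=0 s0=0 s1=0 s2=0 s3=0
t8.Δ0 clk=0 s0=0 s1=0 s2=0 s3=0
t8.Δ1 clk=1 s0=0 s1=0 s2=0 s3=0
t9.Δ0 clk=1 s0=0 s1=0 s2=0 s3=0
t9.Δ1 clk=0 s0=0 s1=0 s2=0 s3=1
t10.Δ0 clk=0 s0=0 s1=0 s2=0 s3=1
t10.Δ1 clk=1 s0=0 s1=0 s2=0 s3=1
t10.Δ2 clk=1 s0=1 s1=0 s2=0 s3=1
t10.Δ3 clk=1 s0=1 s1=1 s2=0 s3=1
t11.Δ0 clk=1 s0=1 s1=1 s2=0 s3=1
t11.Δ1 clk=0 s0=1 s1=1 s2=0 s3=1
t12.Δ0 clk=0 s0=1 s1=1 s2=0 s3=1
t12.Δ1 clk=1 s0=1 s1=1 s2=0 s3=1
t13.Δ0 clk=1 s0=1 s1=1 s2=0 s3=1
t13.Δ1 clk=0 s0=1 s1=1 s2=0 s3=0
t13.Δ2 clk=0 s0=1 s1=0 s2=0 s3=0
t14.Δ0 clk=0 s0=1 s1=0 s2=0 s3=0
t14.Δ1 clk=1 s0=1 s1=0 s2=0 s3=0
t14.Δ2 clk=1 s0=0 s1=0 s2=0 s3=0
t15.Δ0 clk=1 s0=0 s1=0 s2=0 s3=0
t15.Δ1 clk=0 s0=0 s1=0 s2=0 s3=0
t16.Δ0 clk=0 s0=0 s1=0 s2=0 s3=0
t16.Δ1 clk=1 s0=0 s1=0 s2=0 s3=0
t17.Δ0 clk=1 s0=0 s1=0 s2=0 s3=0
t17.Δ1 clk=0 s0=0 s1=0 s2=0 s3=1
t18.Δ0 clk=0 s0=0 s1=0 s2=0 s3=1
t18.Δ1 clk=1 s0=0 s1=0 s2=0 s3=1
t18.Δ2 clk=1 s0=1 s1=0 s2=0 s3=1
t18.Δ3 clk=1 s0=1 s1=1 s2=0 s3=1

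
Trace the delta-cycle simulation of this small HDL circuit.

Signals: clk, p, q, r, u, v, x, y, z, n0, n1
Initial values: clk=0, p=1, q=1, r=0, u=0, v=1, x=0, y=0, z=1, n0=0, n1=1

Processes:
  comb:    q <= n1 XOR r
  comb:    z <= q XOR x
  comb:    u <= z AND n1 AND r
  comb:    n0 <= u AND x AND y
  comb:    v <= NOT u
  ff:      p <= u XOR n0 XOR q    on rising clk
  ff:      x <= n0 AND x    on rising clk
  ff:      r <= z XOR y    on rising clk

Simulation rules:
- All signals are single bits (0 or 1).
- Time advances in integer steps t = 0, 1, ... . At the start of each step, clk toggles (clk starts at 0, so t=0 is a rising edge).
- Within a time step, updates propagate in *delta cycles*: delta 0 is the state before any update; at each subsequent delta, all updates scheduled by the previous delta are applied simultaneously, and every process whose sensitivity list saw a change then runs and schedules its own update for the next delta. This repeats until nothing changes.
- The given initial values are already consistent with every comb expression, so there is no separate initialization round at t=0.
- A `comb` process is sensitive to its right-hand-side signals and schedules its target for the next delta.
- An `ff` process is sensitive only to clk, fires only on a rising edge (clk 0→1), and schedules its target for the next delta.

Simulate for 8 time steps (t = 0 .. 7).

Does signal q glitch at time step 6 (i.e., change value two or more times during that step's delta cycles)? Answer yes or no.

no

t0.Δ0 v=1 n0=0 y=0 z=1 clk=0 u=0 q=1 p=1 r=0 x=0 n1=1
t0.Δ1 v=1 n0=0 y=0 z=1 clk=1 u=0 q=1 p=1 r=0 x=0 n1=1
t0.Δ2 v=1 n0=0 y=0 z=1 clk=1 u=0 q=1 p=1 r=1 x=0 n1=1
t0.Δ3 v=1 n0=0 y=0 z=1 clk=1 u=1 q=0 p=1 r=1 x=0 n1=1
t0.Δ4 v=0 n0=0 y=0 z=0 clk=1 u=1 q=0 p=1 r=1 x=0 n1=1
t0.Δ5 v=0 n0=0 y=0 z=0 clk=1 u=0 q=0 p=1 r=1 x=0 n1=1
t0.Δ6 v=1 n0=0 y=0 z=0 clk=1 u=0 q=0 p=1 r=1 x=0 n1=1
t1.Δ0 v=1 n0=0 y=0 z=0 clk=1 u=0 q=0 p=1 r=1 x=0 n1=1
t1.Δ1 v=1 n0=0 y=0 z=0 clk=0 u=0 q=0 p=1 r=1 x=0 n1=1
t2.Δ0 v=1 n0=0 y=0 z=0 clk=0 u=0 q=0 p=1 r=1 x=0 n1=1
t2.Δ1 v=1 n0=0 y=0 z=0 clk=1 u=0 q=0 p=1 r=1 x=0 n1=1
t2.Δ2 v=1 n0=0 y=0 z=0 clk=1 u=0 q=0 p=0 r=0 x=0 n1=1
t2.Δ3 v=1 n0=0 y=0 z=0 clk=1 u=0 q=1 p=0 r=0 x=0 n1=1
t2.Δ4 v=1 n0=0 y=0 z=1 clk=1 u=0 q=1 p=0 r=0 x=0 n1=1
t3.Δ0 v=1 n0=0 y=0 z=1 clk=1 u=0 q=1 p=0 r=0 x=0 n1=1
t3.Δ1 v=1 n0=0 y=0 z=1 clk=0 u=0 q=1 p=0 r=0 x=0 n1=1
t4.Δ0 v=1 n0=0 y=0 z=1 clk=0 u=0 q=1 p=0 r=0 x=0 n1=1
t4.Δ1 v=1 n0=0 y=0 z=1 clk=1 u=0 q=1 p=0 r=0 x=0 n1=1
t4.Δ2 v=1 n0=0 y=0 z=1 clk=1 u=0 q=1 p=1 r=1 x=0 n1=1
t4.Δ3 v=1 n0=0 y=0 z=1 clk=1 u=1 q=0 p=1 r=1 x=0 n1=1
t4.Δ4 v=0 n0=0 y=0 z=0 clk=1 u=1 q=0 p=1 r=1 x=0 n1=1
t4.Δ5 v=0 n0=0 y=0 z=0 clk=1 u=0 q=0 p=1 r=1 x=0 n1=1
t4.Δ6 v=1 n0=0 y=0 z=0 clk=1 u=0 q=0 p=1 r=1 x=0 n1=1
t5.Δ0 v=1 n0=0 y=0 z=0 clk=1 u=0 q=0 p=1 r=1 x=0 n1=1
t5.Δ1 v=1 n0=0 y=0 z=0 clk=0 u=0 q=0 p=1 r=1 x=0 n1=1
t6.Δ0 v=1 n0=0 y=0 z=0 clk=0 u=0 q=0 p=1 r=1 x=0 n1=1
t6.Δ1 v=1 n0=0 y=0 z=0 clk=1 u=0 q=0 p=1 r=1 x=0 n1=1
t6.Δ2 v=1 n0=0 y=0 z=0 clk=1 u=0 q=0 p=0 r=0 x=0 n1=1
t6.Δ3 v=1 n0=0 y=0 z=0 clk=1 u=0 q=1 p=0 r=0 x=0 n1=1
t6.Δ4 v=1 n0=0 y=0 z=1 clk=1 u=0 q=1 p=0 r=0 x=0 n1=1
t7.Δ0 v=1 n0=0 y=0 z=1 clk=1 u=0 q=1 p=0 r=0 x=0 n1=1
t7.Δ1 v=1 n0=0 y=0 z=1 clk=0 u=0 q=1 p=0 r=0 x=0 n1=1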